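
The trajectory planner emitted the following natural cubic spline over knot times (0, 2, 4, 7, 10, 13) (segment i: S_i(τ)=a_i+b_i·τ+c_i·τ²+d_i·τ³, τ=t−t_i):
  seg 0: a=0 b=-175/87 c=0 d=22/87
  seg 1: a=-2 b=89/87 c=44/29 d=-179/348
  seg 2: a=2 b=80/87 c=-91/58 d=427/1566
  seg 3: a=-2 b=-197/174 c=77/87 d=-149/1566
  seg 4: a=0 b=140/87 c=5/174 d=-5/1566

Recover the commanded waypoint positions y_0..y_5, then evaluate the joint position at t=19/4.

y_0=0 y_1=-2 y_2=2 y_3=-2 y_4=0 y_5=5
S(19/4) = 7135/3712

y_0 = S_0(0) = a_0 = 0
y_1 = S_1(0) = a_1 = -2
y_2 = S_2(0) = a_2 = 2
y_3 = S_3(0) = a_3 = -2
y_4 = S_4(0) = a_4 = 0
y_5 = S_4(3) = 5
t_q=19/4 is in segment 2 (τ=3/4); S_2(τ)=7135/3712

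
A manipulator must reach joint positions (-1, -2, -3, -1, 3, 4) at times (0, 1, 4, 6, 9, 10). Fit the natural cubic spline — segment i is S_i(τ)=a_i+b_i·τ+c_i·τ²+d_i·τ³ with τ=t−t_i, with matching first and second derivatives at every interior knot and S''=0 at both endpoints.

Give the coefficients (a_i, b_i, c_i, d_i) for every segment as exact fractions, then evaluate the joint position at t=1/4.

Δ: Δ0=-1, Δ1=-1/3, Δ2=1, Δ3=4/3, Δ4=1
row 1: diag=8, rhs=4; c'=3/8, d'=1/2
row 2: denom=10−3·3/8=71/8; d'=(8−3·1/2)/(71/8)=52/71
row 3: denom=10−2·16/71=678/71; d'=(2−2·52/71)/(678/71)=19/339
row 4: denom=8−3·71/226=1595/226; d'=(-2−3·19/339)/(1595/226)=-98/319
back: M4=-98/319
back: M3=19/339−71/226·-98/319=146/957
back: M2=52/71−16/71·146/957=668/957
back: M1=1/2−3/8·668/957=76/319
M: M0=0, M1=76/319, M2=668/957, M3=146/957, M4=-98/319, M5=0
seg 0: a=-1, c=M0/2=0, d=(M1−M0)/(6·1)=38/957, b=Δ0−h0·(2M0+M1)/6=-995/957
seg 1: a=-2, c=M1/2=38/319, d=(M2−M1)/(6·3)=20/783, b=Δ1−h1·(2M1+M2)/6=-881/957
seg 2: a=-3, c=M2/2=334/957, d=(M3−M2)/(6·2)=-1/22, b=Δ2−h2·(2M2+M3)/6=463/957
seg 3: a=-1, c=M3/2=73/957, d=(M4−M3)/(6·3)=-20/783, b=Δ3−h3·(2M3+M4)/6=1277/957
seg 4: a=3, c=M4/2=-49/319, d=(M5−M4)/(6·1)=49/957, b=Δ4−h4·(2M4+M5)/6=1055/957
t_q=1/4 → seg 0, τ=1/4; S=-1+-995/957·τ+0·τ²+38/957·τ³=-12855/10208

  seg 0: a=-1 b=-995/957 c=0 d=38/957
  seg 1: a=-2 b=-881/957 c=38/319 d=20/783
  seg 2: a=-3 b=463/957 c=334/957 d=-1/22
  seg 3: a=-1 b=1277/957 c=73/957 d=-20/783
  seg 4: a=3 b=1055/957 c=-49/319 d=49/957
S(1/4) = -12855/10208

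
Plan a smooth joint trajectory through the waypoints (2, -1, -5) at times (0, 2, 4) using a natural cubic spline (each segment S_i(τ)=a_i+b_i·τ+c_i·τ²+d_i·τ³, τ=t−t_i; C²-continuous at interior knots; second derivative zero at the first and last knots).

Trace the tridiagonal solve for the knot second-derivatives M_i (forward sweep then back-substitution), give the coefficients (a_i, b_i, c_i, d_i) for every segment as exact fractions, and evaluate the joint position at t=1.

  seg 0: a=2 b=-11/8 c=0 d=-1/32
  seg 1: a=-1 b=-7/4 c=-3/16 d=1/32
S(1) = 19/32

Δ: Δ0=-3/2, Δ1=-2
row 1: diag=8, rhs=-3; c'=1/4, d'=-3/8
back: M1=-3/8
M: M0=0, M1=-3/8, M2=0
seg 0: a=2, c=M0/2=0, d=(M1−M0)/(6·2)=-1/32, b=Δ0−h0·(2M0+M1)/6=-11/8
seg 1: a=-1, c=M1/2=-3/16, d=(M2−M1)/(6·2)=1/32, b=Δ1−h1·(2M1+M2)/6=-7/4
t_q=1 → seg 0, τ=1; S=2+-11/8·τ+0·τ²+-1/32·τ³=19/32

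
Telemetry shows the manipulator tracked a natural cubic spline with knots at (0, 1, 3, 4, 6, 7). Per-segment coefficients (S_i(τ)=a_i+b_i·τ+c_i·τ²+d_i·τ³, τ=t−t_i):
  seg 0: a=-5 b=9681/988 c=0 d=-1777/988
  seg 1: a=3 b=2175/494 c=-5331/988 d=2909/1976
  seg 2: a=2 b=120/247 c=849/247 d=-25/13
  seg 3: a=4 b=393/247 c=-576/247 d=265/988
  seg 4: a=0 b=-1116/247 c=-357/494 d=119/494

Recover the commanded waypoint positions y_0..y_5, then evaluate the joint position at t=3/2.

y_0=-5 y_1=3 y_2=2 y_3=4 y_4=0 y_5=-5
S(3/2) = 63809/15808

y_0 = S_0(0) = a_0 = -5
y_1 = S_1(0) = a_1 = 3
y_2 = S_2(0) = a_2 = 2
y_3 = S_3(0) = a_3 = 4
y_4 = S_4(0) = a_4 = 0
y_5 = S_4(1) = -5
t_q=3/2 is in segment 1 (τ=1/2); S_1(τ)=63809/15808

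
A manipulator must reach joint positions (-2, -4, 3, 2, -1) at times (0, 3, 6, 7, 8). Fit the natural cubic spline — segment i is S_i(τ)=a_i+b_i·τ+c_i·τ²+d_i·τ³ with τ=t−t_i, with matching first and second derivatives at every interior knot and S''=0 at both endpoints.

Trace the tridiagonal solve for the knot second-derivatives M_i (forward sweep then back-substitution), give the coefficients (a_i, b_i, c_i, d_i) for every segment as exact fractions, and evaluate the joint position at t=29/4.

  seg 0: a=-2 b=-605/336 c=0 d=127/1008
  seg 1: a=-4 b=269/168 c=127/112 d=-299/1008
  seg 2: a=3 b=19/48 c=-43/28 d=47/336
  seg 3: a=2 b=-379/168 c=-125/112 d=125/336
S(29/4) = 1405/1024

Δ: Δ0=-2/3, Δ1=7/3, Δ2=-1, Δ3=-3
row 1: diag=12, rhs=18; c'=1/4, d'=3/2
row 2: denom=8−3·1/4=29/4; d'=(-20−3·3/2)/(29/4)=-98/29
row 3: denom=4−1·4/29=112/29; d'=(-12−1·-98/29)/(112/29)=-125/56
back: M3=-125/56
back: M2=-98/29−4/29·-125/56=-43/14
back: M1=3/2−1/4·-43/14=127/56
M: M0=0, M1=127/56, M2=-43/14, M3=-125/56, M4=0
seg 0: a=-2, c=M0/2=0, d=(M1−M0)/(6·3)=127/1008, b=Δ0−h0·(2M0+M1)/6=-605/336
seg 1: a=-4, c=M1/2=127/112, d=(M2−M1)/(6·3)=-299/1008, b=Δ1−h1·(2M1+M2)/6=269/168
seg 2: a=3, c=M2/2=-43/28, d=(M3−M2)/(6·1)=47/336, b=Δ2−h2·(2M2+M3)/6=19/48
seg 3: a=2, c=M3/2=-125/112, d=(M4−M3)/(6·1)=125/336, b=Δ3−h3·(2M3+M4)/6=-379/168
t_q=29/4 → seg 3, τ=1/4; S=2+-379/168·τ+-125/112·τ²+125/336·τ³=1405/1024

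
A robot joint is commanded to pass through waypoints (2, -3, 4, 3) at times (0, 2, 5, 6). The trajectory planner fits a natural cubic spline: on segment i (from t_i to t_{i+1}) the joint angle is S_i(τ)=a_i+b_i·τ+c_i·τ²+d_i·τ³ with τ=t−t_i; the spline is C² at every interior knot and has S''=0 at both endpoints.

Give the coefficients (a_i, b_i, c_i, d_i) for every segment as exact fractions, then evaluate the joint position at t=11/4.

Δ: Δ0=-5/2, Δ1=7/3, Δ2=-1
row 1: diag=10, rhs=29; c'=3/10, d'=29/10
row 2: denom=8−3·3/10=71/10; d'=(-20−3·29/10)/(71/10)=-287/71
back: M2=-287/71
back: M1=29/10−3/10·-287/71=292/71
M: M0=0, M1=292/71, M2=-287/71, M3=0
seg 0: a=2, c=M0/2=0, d=(M1−M0)/(6·2)=73/213, b=Δ0−h0·(2M0+M1)/6=-1649/426
seg 1: a=-3, c=M1/2=146/71, d=(M2−M1)/(6·3)=-193/426, b=Δ1−h1·(2M1+M2)/6=103/426
seg 2: a=4, c=M2/2=-287/142, d=(M3−M2)/(6·1)=287/426, b=Δ2−h2·(2M2+M3)/6=74/213
t_q=11/4 → seg 1, τ=3/4; S=-3+103/426·τ+146/71·τ²+-193/426·τ³=-16841/9088

  seg 0: a=2 b=-1649/426 c=0 d=73/213
  seg 1: a=-3 b=103/426 c=146/71 d=-193/426
  seg 2: a=4 b=74/213 c=-287/142 d=287/426
S(11/4) = -16841/9088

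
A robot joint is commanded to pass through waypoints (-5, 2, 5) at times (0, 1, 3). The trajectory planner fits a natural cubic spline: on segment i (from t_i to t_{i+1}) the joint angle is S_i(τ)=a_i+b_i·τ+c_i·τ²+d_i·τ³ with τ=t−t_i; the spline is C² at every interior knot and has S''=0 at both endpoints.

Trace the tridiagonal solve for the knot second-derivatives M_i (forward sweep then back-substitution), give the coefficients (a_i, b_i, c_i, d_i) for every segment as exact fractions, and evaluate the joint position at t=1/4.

  seg 0: a=-5 b=95/12 c=0 d=-11/12
  seg 1: a=2 b=31/6 c=-11/4 d=11/24
S(1/4) = -777/256

Δ: Δ0=7, Δ1=3/2
row 1: diag=6, rhs=-33; c'=1/3, d'=-11/2
back: M1=-11/2
M: M0=0, M1=-11/2, M2=0
seg 0: a=-5, c=M0/2=0, d=(M1−M0)/(6·1)=-11/12, b=Δ0−h0·(2M0+M1)/6=95/12
seg 1: a=2, c=M1/2=-11/4, d=(M2−M1)/(6·2)=11/24, b=Δ1−h1·(2M1+M2)/6=31/6
t_q=1/4 → seg 0, τ=1/4; S=-5+95/12·τ+0·τ²+-11/12·τ³=-777/256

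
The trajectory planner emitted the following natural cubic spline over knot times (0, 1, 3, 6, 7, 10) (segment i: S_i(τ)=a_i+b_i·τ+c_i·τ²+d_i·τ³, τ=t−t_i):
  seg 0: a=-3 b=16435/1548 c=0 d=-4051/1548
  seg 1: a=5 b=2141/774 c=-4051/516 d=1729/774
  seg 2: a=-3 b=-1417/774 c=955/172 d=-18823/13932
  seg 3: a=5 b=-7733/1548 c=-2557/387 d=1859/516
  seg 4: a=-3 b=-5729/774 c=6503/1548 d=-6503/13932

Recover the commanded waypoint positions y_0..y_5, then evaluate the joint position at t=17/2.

y_0 = S_0(0) = a_0 = -3
y_1 = S_1(0) = a_1 = 5
y_2 = S_2(0) = a_2 = -3
y_3 = S_3(0) = a_3 = 5
y_4 = S_4(0) = a_4 = -3
y_5 = S_4(3) = 0
t_q=17/2 is in segment 4 (τ=3/2); S_4(τ)=-8567/1376

y_0=-3 y_1=5 y_2=-3 y_3=5 y_4=-3 y_5=0
S(17/2) = -8567/1376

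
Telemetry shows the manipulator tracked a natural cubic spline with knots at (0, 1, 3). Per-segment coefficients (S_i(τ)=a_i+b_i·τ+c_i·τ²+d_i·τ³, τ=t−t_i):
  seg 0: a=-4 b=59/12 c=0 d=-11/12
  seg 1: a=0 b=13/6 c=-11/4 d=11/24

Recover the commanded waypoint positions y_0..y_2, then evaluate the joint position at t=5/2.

y_0=-4 y_1=0 y_2=-3
S(5/2) = -89/64

y_0 = S_0(0) = a_0 = -4
y_1 = S_1(0) = a_1 = 0
y_2 = S_1(2) = -3
t_q=5/2 is in segment 1 (τ=3/2); S_1(τ)=-89/64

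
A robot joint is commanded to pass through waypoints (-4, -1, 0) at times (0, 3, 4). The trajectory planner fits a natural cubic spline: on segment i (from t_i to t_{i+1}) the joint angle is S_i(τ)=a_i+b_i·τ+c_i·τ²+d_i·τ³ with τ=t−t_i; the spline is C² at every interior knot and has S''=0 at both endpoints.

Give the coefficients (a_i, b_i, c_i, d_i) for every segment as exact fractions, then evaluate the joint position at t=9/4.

  seg 0: a=-4 b=1 c=0 d=0
  seg 1: a=-1 b=1 c=0 d=0
S(9/4) = -7/4

Δ: Δ0=1, Δ1=1
row 1: diag=8, rhs=0; c'=1/8, d'=0
back: M1=0
M: M0=0, M1=0, M2=0
seg 0: a=-4, c=M0/2=0, d=(M1−M0)/(6·3)=0, b=Δ0−h0·(2M0+M1)/6=1
seg 1: a=-1, c=M1/2=0, d=(M2−M1)/(6·1)=0, b=Δ1−h1·(2M1+M2)/6=1
t_q=9/4 → seg 0, τ=9/4; S=-4+1·τ+0·τ²+0·τ³=-7/4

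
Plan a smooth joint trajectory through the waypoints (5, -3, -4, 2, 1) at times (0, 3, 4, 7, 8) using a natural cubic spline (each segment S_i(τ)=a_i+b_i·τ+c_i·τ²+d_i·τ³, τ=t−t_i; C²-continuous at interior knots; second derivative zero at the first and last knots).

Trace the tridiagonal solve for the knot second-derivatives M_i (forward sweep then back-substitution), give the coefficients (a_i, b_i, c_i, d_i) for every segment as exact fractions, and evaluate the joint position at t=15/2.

  seg 0: a=5 b=-83/27 c=0 d=11/243
  seg 1: a=-3 b=-50/27 c=11/27 d=4/9
  seg 2: a=-4 b=8/27 c=47/27 d=-95/243
  seg 3: a=2 b=5/27 c=-16/9 d=16/27
S(15/2) = 31/18

Δ: Δ0=-8/3, Δ1=-1, Δ2=2, Δ3=-1
row 1: diag=8, rhs=10; c'=1/8, d'=5/4
row 2: denom=8−1·1/8=63/8; d'=(18−1·5/4)/(63/8)=134/63
row 3: denom=8−3·8/21=48/7; d'=(-18−3·134/63)/(48/7)=-32/9
back: M3=-32/9
back: M2=134/63−8/21·-32/9=94/27
back: M1=5/4−1/8·94/27=22/27
M: M0=0, M1=22/27, M2=94/27, M3=-32/9, M4=0
seg 0: a=5, c=M0/2=0, d=(M1−M0)/(6·3)=11/243, b=Δ0−h0·(2M0+M1)/6=-83/27
seg 1: a=-3, c=M1/2=11/27, d=(M2−M1)/(6·1)=4/9, b=Δ1−h1·(2M1+M2)/6=-50/27
seg 2: a=-4, c=M2/2=47/27, d=(M3−M2)/(6·3)=-95/243, b=Δ2−h2·(2M2+M3)/6=8/27
seg 3: a=2, c=M3/2=-16/9, d=(M4−M3)/(6·1)=16/27, b=Δ3−h3·(2M3+M4)/6=5/27
t_q=15/2 → seg 3, τ=1/2; S=2+5/27·τ+-16/9·τ²+16/27·τ³=31/18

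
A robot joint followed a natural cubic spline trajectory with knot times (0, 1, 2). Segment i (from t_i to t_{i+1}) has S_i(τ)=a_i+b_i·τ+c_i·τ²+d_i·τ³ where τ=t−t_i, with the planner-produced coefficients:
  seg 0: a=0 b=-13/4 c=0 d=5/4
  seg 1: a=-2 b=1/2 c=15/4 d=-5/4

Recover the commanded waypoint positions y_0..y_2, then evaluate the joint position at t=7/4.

y_0 = S_0(0) = a_0 = 0
y_1 = S_1(0) = a_1 = -2
y_2 = S_1(1) = 1
t_q=7/4 is in segment 1 (τ=3/4); S_1(τ)=-11/256

y_0=0 y_1=-2 y_2=1
S(7/4) = -11/256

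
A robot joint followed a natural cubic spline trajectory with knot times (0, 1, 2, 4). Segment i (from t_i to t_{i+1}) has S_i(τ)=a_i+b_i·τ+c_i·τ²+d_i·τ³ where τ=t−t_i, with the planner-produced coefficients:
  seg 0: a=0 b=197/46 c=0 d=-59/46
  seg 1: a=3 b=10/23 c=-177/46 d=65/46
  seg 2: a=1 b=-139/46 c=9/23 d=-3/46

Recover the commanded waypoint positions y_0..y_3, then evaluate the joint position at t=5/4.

y_0 = S_0(0) = a_0 = 0
y_1 = S_1(0) = a_1 = 3
y_2 = S_2(0) = a_2 = 1
y_3 = S_2(2) = -4
t_q=5/4 is in segment 1 (τ=1/4); S_1(τ)=8509/2944

y_0=0 y_1=3 y_2=1 y_3=-4
S(5/4) = 8509/2944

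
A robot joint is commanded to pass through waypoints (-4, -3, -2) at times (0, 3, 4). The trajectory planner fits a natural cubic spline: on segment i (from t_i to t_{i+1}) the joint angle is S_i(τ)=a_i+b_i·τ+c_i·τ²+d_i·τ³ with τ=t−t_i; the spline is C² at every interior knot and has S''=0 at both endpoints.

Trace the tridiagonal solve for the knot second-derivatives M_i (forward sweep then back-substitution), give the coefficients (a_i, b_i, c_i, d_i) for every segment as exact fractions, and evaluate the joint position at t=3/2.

  seg 0: a=-4 b=1/12 c=0 d=1/36
  seg 1: a=-3 b=5/6 c=1/4 d=-1/12
S(3/2) = -121/32

Δ: Δ0=1/3, Δ1=1
row 1: diag=8, rhs=4; c'=1/8, d'=1/2
back: M1=1/2
M: M0=0, M1=1/2, M2=0
seg 0: a=-4, c=M0/2=0, d=(M1−M0)/(6·3)=1/36, b=Δ0−h0·(2M0+M1)/6=1/12
seg 1: a=-3, c=M1/2=1/4, d=(M2−M1)/(6·1)=-1/12, b=Δ1−h1·(2M1+M2)/6=5/6
t_q=3/2 → seg 0, τ=3/2; S=-4+1/12·τ+0·τ²+1/36·τ³=-121/32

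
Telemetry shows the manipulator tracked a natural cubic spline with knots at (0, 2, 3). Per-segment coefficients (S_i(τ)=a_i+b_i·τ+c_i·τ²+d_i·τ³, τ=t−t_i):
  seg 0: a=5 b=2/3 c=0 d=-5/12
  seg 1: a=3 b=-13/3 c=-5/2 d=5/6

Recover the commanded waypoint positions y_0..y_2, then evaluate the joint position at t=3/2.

y_0=5 y_1=3 y_2=-3
S(3/2) = 147/32

y_0 = S_0(0) = a_0 = 5
y_1 = S_1(0) = a_1 = 3
y_2 = S_1(1) = -3
t_q=3/2 is in segment 0 (τ=3/2); S_0(τ)=147/32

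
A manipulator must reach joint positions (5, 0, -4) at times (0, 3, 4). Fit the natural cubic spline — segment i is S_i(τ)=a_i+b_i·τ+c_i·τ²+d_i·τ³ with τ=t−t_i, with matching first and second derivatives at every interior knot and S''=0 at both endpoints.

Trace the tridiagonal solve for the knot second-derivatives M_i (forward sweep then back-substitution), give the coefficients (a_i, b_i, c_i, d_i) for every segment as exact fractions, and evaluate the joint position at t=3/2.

  seg 0: a=5 b=-19/24 c=0 d=-7/72
  seg 1: a=0 b=-41/12 c=-7/8 d=7/24
S(3/2) = 223/64

Δ: Δ0=-5/3, Δ1=-4
row 1: diag=8, rhs=-14; c'=1/8, d'=-7/4
back: M1=-7/4
M: M0=0, M1=-7/4, M2=0
seg 0: a=5, c=M0/2=0, d=(M1−M0)/(6·3)=-7/72, b=Δ0−h0·(2M0+M1)/6=-19/24
seg 1: a=0, c=M1/2=-7/8, d=(M2−M1)/(6·1)=7/24, b=Δ1−h1·(2M1+M2)/6=-41/12
t_q=3/2 → seg 0, τ=3/2; S=5+-19/24·τ+0·τ²+-7/72·τ³=223/64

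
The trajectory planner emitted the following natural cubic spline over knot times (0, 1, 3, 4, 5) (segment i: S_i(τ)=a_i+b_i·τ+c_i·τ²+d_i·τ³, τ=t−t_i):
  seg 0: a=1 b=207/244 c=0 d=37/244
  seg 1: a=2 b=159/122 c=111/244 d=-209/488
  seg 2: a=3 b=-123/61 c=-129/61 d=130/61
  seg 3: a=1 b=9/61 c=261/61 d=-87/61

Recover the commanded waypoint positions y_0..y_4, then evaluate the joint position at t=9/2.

y_0=1 y_1=2 y_2=3 y_3=1 y_4=4
S(9/2) = 959/488

y_0 = S_0(0) = a_0 = 1
y_1 = S_1(0) = a_1 = 2
y_2 = S_2(0) = a_2 = 3
y_3 = S_3(0) = a_3 = 1
y_4 = S_3(1) = 4
t_q=9/2 is in segment 3 (τ=1/2); S_3(τ)=959/488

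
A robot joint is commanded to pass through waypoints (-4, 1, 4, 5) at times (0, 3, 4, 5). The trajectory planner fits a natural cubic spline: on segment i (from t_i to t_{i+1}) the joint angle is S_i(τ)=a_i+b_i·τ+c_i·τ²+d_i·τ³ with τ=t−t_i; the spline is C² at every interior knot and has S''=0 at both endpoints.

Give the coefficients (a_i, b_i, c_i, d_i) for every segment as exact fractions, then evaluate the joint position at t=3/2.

  seg 0: a=-4 b=89/93 c=0 d=22/279
  seg 1: a=1 b=287/93 c=22/31 d=-74/93
  seg 2: a=4 b=197/93 c=-52/31 d=52/93
S(3/2) = -285/124

Δ: Δ0=5/3, Δ1=3, Δ2=1
row 1: diag=8, rhs=8; c'=1/8, d'=1
row 2: denom=4−1·1/8=31/8; d'=(-12−1·1)/(31/8)=-104/31
back: M2=-104/31
back: M1=1−1/8·-104/31=44/31
M: M0=0, M1=44/31, M2=-104/31, M3=0
seg 0: a=-4, c=M0/2=0, d=(M1−M0)/(6·3)=22/279, b=Δ0−h0·(2M0+M1)/6=89/93
seg 1: a=1, c=M1/2=22/31, d=(M2−M1)/(6·1)=-74/93, b=Δ1−h1·(2M1+M2)/6=287/93
seg 2: a=4, c=M2/2=-52/31, d=(M3−M2)/(6·1)=52/93, b=Δ2−h2·(2M2+M3)/6=197/93
t_q=3/2 → seg 0, τ=3/2; S=-4+89/93·τ+0·τ²+22/279·τ³=-285/124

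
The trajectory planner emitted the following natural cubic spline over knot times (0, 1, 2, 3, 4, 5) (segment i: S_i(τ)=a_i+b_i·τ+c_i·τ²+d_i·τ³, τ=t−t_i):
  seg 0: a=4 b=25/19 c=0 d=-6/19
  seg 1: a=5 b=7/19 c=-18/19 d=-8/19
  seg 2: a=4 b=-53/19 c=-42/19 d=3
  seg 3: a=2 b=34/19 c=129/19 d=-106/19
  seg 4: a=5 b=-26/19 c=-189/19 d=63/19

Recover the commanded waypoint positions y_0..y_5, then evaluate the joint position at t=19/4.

y_0 = S_0(0) = a_0 = 4
y_1 = S_1(0) = a_1 = 5
y_2 = S_2(0) = a_2 = 4
y_3 = S_3(0) = a_3 = 2
y_4 = S_4(0) = a_4 = 5
y_5 = S_4(1) = -3
t_q=19/4 is in segment 4 (τ=3/4); S_4(τ)=-271/1216

y_0=4 y_1=5 y_2=4 y_3=2 y_4=5 y_5=-3
S(19/4) = -271/1216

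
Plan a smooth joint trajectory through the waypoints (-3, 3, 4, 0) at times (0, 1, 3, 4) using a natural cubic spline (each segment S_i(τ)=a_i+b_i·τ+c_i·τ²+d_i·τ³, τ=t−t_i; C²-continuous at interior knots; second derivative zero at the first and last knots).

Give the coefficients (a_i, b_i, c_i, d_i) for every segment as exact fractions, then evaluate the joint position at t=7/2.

Δ: Δ0=6, Δ1=1/2, Δ2=-4
row 1: diag=6, rhs=-33; c'=1/3, d'=-11/2
row 2: denom=6−2·1/3=16/3; d'=(-27−2·-11/2)/(16/3)=-3
back: M2=-3
back: M1=-11/2−1/3·-3=-9/2
M: M0=0, M1=-9/2, M2=-3, M3=0
seg 0: a=-3, c=M0/2=0, d=(M1−M0)/(6·1)=-3/4, b=Δ0−h0·(2M0+M1)/6=27/4
seg 1: a=3, c=M1/2=-9/4, d=(M2−M1)/(6·2)=1/8, b=Δ1−h1·(2M1+M2)/6=9/2
seg 2: a=4, c=M2/2=-3/2, d=(M3−M2)/(6·1)=1/2, b=Δ2−h2·(2M2+M3)/6=-3
t_q=7/2 → seg 2, τ=1/2; S=4+-3·τ+-3/2·τ²+1/2·τ³=35/16

  seg 0: a=-3 b=27/4 c=0 d=-3/4
  seg 1: a=3 b=9/2 c=-9/4 d=1/8
  seg 2: a=4 b=-3 c=-3/2 d=1/2
S(7/2) = 35/16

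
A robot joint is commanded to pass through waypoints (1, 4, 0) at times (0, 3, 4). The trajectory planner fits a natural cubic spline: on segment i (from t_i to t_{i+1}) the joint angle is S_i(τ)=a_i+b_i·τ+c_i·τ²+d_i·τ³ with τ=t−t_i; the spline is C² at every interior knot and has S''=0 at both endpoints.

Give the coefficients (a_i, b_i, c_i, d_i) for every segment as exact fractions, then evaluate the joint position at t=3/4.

  seg 0: a=1 b=23/8 c=0 d=-5/24
  seg 1: a=4 b=-11/4 c=-15/8 d=5/8
S(3/4) = 1571/512

Δ: Δ0=1, Δ1=-4
row 1: diag=8, rhs=-30; c'=1/8, d'=-15/4
back: M1=-15/4
M: M0=0, M1=-15/4, M2=0
seg 0: a=1, c=M0/2=0, d=(M1−M0)/(6·3)=-5/24, b=Δ0−h0·(2M0+M1)/6=23/8
seg 1: a=4, c=M1/2=-15/8, d=(M2−M1)/(6·1)=5/8, b=Δ1−h1·(2M1+M2)/6=-11/4
t_q=3/4 → seg 0, τ=3/4; S=1+23/8·τ+0·τ²+-5/24·τ³=1571/512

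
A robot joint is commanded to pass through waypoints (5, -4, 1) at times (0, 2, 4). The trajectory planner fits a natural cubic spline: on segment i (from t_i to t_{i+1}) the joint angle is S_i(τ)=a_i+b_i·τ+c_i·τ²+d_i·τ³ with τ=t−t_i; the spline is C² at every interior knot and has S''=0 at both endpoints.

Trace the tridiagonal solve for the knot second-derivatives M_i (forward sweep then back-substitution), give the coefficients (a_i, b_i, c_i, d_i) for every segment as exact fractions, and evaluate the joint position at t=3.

Δ: Δ0=-9/2, Δ1=5/2
row 1: diag=8, rhs=42; c'=1/4, d'=21/4
back: M1=21/4
M: M0=0, M1=21/4, M2=0
seg 0: a=5, c=M0/2=0, d=(M1−M0)/(6·2)=7/16, b=Δ0−h0·(2M0+M1)/6=-25/4
seg 1: a=-4, c=M1/2=21/8, d=(M2−M1)/(6·2)=-7/16, b=Δ1−h1·(2M1+M2)/6=-1
t_q=3 → seg 1, τ=1; S=-4+-1·τ+21/8·τ²+-7/16·τ³=-45/16

  seg 0: a=5 b=-25/4 c=0 d=7/16
  seg 1: a=-4 b=-1 c=21/8 d=-7/16
S(3) = -45/16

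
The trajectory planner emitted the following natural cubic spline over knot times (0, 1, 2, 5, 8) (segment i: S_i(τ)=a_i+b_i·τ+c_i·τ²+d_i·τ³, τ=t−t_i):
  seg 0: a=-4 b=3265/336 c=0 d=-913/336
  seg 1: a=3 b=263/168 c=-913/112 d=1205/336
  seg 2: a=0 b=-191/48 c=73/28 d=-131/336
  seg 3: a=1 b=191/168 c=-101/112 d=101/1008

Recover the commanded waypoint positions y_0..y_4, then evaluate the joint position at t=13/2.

y_0=-4 y_1=3 y_2=0 y_3=1 y_4=-1
S(13/2) = 909/896

y_0 = S_0(0) = a_0 = -4
y_1 = S_1(0) = a_1 = 3
y_2 = S_2(0) = a_2 = 0
y_3 = S_3(0) = a_3 = 1
y_4 = S_3(3) = -1
t_q=13/2 is in segment 3 (τ=3/2); S_3(τ)=909/896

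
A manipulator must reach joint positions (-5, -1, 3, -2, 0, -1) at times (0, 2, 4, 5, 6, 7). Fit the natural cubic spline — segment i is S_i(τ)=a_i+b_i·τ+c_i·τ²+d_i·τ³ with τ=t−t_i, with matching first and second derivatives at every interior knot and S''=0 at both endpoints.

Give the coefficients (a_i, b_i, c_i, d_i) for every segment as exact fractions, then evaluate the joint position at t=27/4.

Δ: Δ0=2, Δ1=2, Δ2=-5, Δ3=2, Δ4=-1
row 1: diag=8, rhs=0; c'=1/4, d'=0
row 2: denom=6−2·1/4=11/2; d'=(-42−2·0)/(11/2)=-84/11
row 3: denom=4−1·2/11=42/11; d'=(42−1·-84/11)/(42/11)=13
row 4: denom=4−1·11/42=157/42; d'=(-18−1·13)/(157/42)=-1302/157
back: M4=-1302/157
back: M3=13−11/42·-1302/157=2382/157
back: M2=-84/11−2/11·2382/157=-1632/157
back: M1=0−1/4·-1632/157=408/157
M: M0=0, M1=408/157, M2=-1632/157, M3=2382/157, M4=-1302/157, M5=0
seg 0: a=-5, c=M0/2=0, d=(M1−M0)/(6·2)=34/157, b=Δ0−h0·(2M0+M1)/6=178/157
seg 1: a=-1, c=M1/2=204/157, d=(M2−M1)/(6·2)=-170/157, b=Δ1−h1·(2M1+M2)/6=586/157
seg 2: a=3, c=M2/2=-816/157, d=(M3−M2)/(6·1)=669/157, b=Δ2−h2·(2M2+M3)/6=-638/157
seg 3: a=-2, c=M3/2=1191/157, d=(M4−M3)/(6·1)=-614/157, b=Δ3−h3·(2M3+M4)/6=-263/157
seg 4: a=0, c=M4/2=-651/157, d=(M5−M4)/(6·1)=217/157, b=Δ4−h4·(2M4+M5)/6=277/157
t_q=27/4 → seg 4, τ=3/4; S=0+277/157·τ+-651/157·τ²+217/157·τ³=-4281/10048

  seg 0: a=-5 b=178/157 c=0 d=34/157
  seg 1: a=-1 b=586/157 c=204/157 d=-170/157
  seg 2: a=3 b=-638/157 c=-816/157 d=669/157
  seg 3: a=-2 b=-263/157 c=1191/157 d=-614/157
  seg 4: a=0 b=277/157 c=-651/157 d=217/157
S(27/4) = -4281/10048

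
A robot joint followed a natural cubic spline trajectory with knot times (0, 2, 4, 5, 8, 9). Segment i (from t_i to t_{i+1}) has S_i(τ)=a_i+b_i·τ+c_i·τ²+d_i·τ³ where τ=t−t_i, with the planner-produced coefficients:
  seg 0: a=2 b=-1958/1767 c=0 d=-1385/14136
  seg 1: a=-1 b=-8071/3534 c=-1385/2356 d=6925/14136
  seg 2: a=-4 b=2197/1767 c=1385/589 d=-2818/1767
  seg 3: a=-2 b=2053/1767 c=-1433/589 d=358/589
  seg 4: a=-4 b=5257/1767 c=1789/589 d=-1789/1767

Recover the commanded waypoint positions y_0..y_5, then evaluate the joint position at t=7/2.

y_0=2 y_1=-1 y_2=-4 y_3=-2 y_4=-4 y_5=1
S(7/2) = -154367/37696

y_0 = S_0(0) = a_0 = 2
y_1 = S_1(0) = a_1 = -1
y_2 = S_2(0) = a_2 = -4
y_3 = S_3(0) = a_3 = -2
y_4 = S_4(0) = a_4 = -4
y_5 = S_4(1) = 1
t_q=7/2 is in segment 1 (τ=3/2); S_1(τ)=-154367/37696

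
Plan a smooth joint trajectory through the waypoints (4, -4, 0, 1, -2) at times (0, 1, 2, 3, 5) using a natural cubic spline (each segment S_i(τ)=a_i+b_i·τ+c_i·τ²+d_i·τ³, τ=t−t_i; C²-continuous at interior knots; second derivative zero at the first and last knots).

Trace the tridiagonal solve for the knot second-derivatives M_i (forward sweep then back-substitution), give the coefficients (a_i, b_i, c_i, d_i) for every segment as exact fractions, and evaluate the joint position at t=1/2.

  seg 0: a=4 b=-1959/172 c=0 d=583/172
  seg 1: a=-4 b=-105/86 c=1749/172 d=-851/172
  seg 2: a=0 b=735/172 c=-201/43 d=241/172
  seg 3: a=1 b=-75/86 c=-81/172 d=27/344
S(1/2) = -1749/1376

Δ: Δ0=-8, Δ1=4, Δ2=1, Δ3=-3/2
row 1: diag=4, rhs=72; c'=1/4, d'=18
row 2: denom=4−1·1/4=15/4; d'=(-18−1·18)/(15/4)=-48/5
row 3: denom=6−1·4/15=86/15; d'=(-15−1·-48/5)/(86/15)=-81/86
back: M3=-81/86
back: M2=-48/5−4/15·-81/86=-402/43
back: M1=18−1/4·-402/43=1749/86
M: M0=0, M1=1749/86, M2=-402/43, M3=-81/86, M4=0
seg 0: a=4, c=M0/2=0, d=(M1−M0)/(6·1)=583/172, b=Δ0−h0·(2M0+M1)/6=-1959/172
seg 1: a=-4, c=M1/2=1749/172, d=(M2−M1)/(6·1)=-851/172, b=Δ1−h1·(2M1+M2)/6=-105/86
seg 2: a=0, c=M2/2=-201/43, d=(M3−M2)/(6·1)=241/172, b=Δ2−h2·(2M2+M3)/6=735/172
seg 3: a=1, c=M3/2=-81/172, d=(M4−M3)/(6·2)=27/344, b=Δ3−h3·(2M3+M4)/6=-75/86
t_q=1/2 → seg 0, τ=1/2; S=4+-1959/172·τ+0·τ²+583/172·τ³=-1749/1376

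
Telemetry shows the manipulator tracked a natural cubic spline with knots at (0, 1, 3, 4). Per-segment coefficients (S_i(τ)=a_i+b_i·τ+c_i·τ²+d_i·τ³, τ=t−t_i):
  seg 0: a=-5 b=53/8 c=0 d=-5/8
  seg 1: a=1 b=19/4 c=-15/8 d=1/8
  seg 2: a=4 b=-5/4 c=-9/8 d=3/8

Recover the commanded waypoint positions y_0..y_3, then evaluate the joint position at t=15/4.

y_0 = S_0(0) = a_0 = -5
y_1 = S_1(0) = a_1 = 1
y_2 = S_2(0) = a_2 = 4
y_3 = S_2(1) = 2
t_q=15/4 is in segment 2 (τ=3/4); S_2(τ)=1325/512

y_0=-5 y_1=1 y_2=4 y_3=2
S(15/4) = 1325/512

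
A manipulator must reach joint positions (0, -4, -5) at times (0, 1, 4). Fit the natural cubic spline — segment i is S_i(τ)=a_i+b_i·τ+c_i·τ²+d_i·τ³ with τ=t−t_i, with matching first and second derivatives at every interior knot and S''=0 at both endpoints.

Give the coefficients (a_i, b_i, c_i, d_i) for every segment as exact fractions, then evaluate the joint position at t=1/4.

  seg 0: a=0 b=-107/24 c=0 d=11/24
  seg 1: a=-4 b=-37/12 c=11/8 d=-11/72
S(1/4) = -567/512

Δ: Δ0=-4, Δ1=-1/3
row 1: diag=8, rhs=22; c'=3/8, d'=11/4
back: M1=11/4
M: M0=0, M1=11/4, M2=0
seg 0: a=0, c=M0/2=0, d=(M1−M0)/(6·1)=11/24, b=Δ0−h0·(2M0+M1)/6=-107/24
seg 1: a=-4, c=M1/2=11/8, d=(M2−M1)/(6·3)=-11/72, b=Δ1−h1·(2M1+M2)/6=-37/12
t_q=1/4 → seg 0, τ=1/4; S=0+-107/24·τ+0·τ²+11/24·τ³=-567/512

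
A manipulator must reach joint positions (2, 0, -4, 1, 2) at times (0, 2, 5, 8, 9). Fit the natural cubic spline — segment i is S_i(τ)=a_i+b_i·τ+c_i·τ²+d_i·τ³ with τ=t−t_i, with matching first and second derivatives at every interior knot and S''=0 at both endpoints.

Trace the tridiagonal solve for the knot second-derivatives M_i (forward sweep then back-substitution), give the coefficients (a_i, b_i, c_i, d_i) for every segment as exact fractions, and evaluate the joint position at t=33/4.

Δ: Δ0=-1, Δ1=-4/3, Δ2=5/3, Δ3=1
row 1: diag=10, rhs=-2; c'=3/10, d'=-1/5
row 2: denom=12−3·3/10=111/10; d'=(18−3·-1/5)/(111/10)=62/37
row 3: denom=8−3·10/37=266/37; d'=(-4−3·62/37)/(266/37)=-167/133
back: M3=-167/133
back: M2=62/37−10/37·-167/133=268/133
back: M1=-1/5−3/10·268/133=-107/133
M: M0=0, M1=-107/133, M2=268/133, M3=-167/133, M4=0
seg 0: a=2, c=M0/2=0, d=(M1−M0)/(6·2)=-107/1596, b=Δ0−h0·(2M0+M1)/6=-292/399
seg 1: a=0, c=M1/2=-107/266, d=(M2−M1)/(6·3)=125/798, b=Δ1−h1·(2M1+M2)/6=-613/399
seg 2: a=-4, c=M2/2=134/133, d=(M3−M2)/(6·3)=-145/798, b=Δ2−h2·(2M2+M3)/6=223/798
seg 3: a=1, c=M3/2=-167/266, d=(M4−M3)/(6·1)=167/798, b=Δ3−h3·(2M3+M4)/6=566/399
t_q=33/4 → seg 3, τ=1/4; S=1+566/399·τ+-167/266·τ²+167/798·τ³=3207/2432

  seg 0: a=2 b=-292/399 c=0 d=-107/1596
  seg 1: a=0 b=-613/399 c=-107/266 d=125/798
  seg 2: a=-4 b=223/798 c=134/133 d=-145/798
  seg 3: a=1 b=566/399 c=-167/266 d=167/798
S(33/4) = 3207/2432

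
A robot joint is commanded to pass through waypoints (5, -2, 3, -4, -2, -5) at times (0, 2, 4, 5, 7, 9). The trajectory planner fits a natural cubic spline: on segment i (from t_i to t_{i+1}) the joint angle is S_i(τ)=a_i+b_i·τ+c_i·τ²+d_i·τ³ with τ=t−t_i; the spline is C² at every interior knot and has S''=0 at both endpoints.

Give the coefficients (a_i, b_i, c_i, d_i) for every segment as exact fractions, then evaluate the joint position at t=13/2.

  seg 0: a=5 b=-2893/468 c=0 d=1255/1872
  seg 1: a=-2 b=218/117 c=1255/312 d=-3467/1872
  seg 2: a=3 b=-1999/468 c=-553/78 d=157/36
  seg 3: a=-4 b=-628/117 c=935/156 d=-1315/936
  seg 4: a=-2 b=409/234 c=-95/39 d=95/234
S(13/2) = -635/192

Δ: Δ0=-7/2, Δ1=5/2, Δ2=-7, Δ3=1, Δ4=-3/2
row 1: diag=8, rhs=36; c'=1/4, d'=9/2
row 2: denom=6−2·1/4=11/2; d'=(-57−2·9/2)/(11/2)=-12
row 3: denom=6−1·2/11=64/11; d'=(48−1·-12)/(64/11)=165/16
row 4: denom=8−2·11/32=117/16; d'=(-15−2·165/16)/(117/16)=-190/39
back: M4=-190/39
back: M3=165/16−11/32·-190/39=935/78
back: M2=-12−2/11·935/78=-553/39
back: M1=9/2−1/4·-553/39=1255/156
M: M0=0, M1=1255/156, M2=-553/39, M3=935/78, M4=-190/39, M5=0
seg 0: a=5, c=M0/2=0, d=(M1−M0)/(6·2)=1255/1872, b=Δ0−h0·(2M0+M1)/6=-2893/468
seg 1: a=-2, c=M1/2=1255/312, d=(M2−M1)/(6·2)=-3467/1872, b=Δ1−h1·(2M1+M2)/6=218/117
seg 2: a=3, c=M2/2=-553/78, d=(M3−M2)/(6·1)=157/36, b=Δ2−h2·(2M2+M3)/6=-1999/468
seg 3: a=-4, c=M3/2=935/156, d=(M4−M3)/(6·2)=-1315/936, b=Δ3−h3·(2M3+M4)/6=-628/117
seg 4: a=-2, c=M4/2=-95/39, d=(M5−M4)/(6·2)=95/234, b=Δ4−h4·(2M4+M5)/6=409/234
t_q=13/2 → seg 3, τ=3/2; S=-4+-628/117·τ+935/156·τ²+-1315/936·τ³=-635/192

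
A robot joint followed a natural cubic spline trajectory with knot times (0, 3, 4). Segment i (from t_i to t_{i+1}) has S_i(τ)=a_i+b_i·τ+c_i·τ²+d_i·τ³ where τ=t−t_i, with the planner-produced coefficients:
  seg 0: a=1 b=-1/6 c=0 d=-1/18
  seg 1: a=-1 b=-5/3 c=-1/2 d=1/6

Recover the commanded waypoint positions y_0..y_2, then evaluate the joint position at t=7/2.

y_0=1 y_1=-1 y_2=-3
S(7/2) = -31/16

y_0 = S_0(0) = a_0 = 1
y_1 = S_1(0) = a_1 = -1
y_2 = S_1(1) = -3
t_q=7/2 is in segment 1 (τ=1/2); S_1(τ)=-31/16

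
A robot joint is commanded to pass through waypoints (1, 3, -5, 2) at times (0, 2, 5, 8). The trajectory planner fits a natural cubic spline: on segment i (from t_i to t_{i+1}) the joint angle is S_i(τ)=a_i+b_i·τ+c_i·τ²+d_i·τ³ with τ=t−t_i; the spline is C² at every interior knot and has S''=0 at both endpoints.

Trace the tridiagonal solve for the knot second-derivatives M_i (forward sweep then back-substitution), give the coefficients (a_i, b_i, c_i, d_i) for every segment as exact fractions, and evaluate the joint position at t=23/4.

  seg 0: a=1 b=229/111 c=0 d=-59/222
  seg 1: a=3 b=-125/111 c=-59/37 d=40/111
  seg 2: a=-5 b=-107/111 c=61/37 d=-61/333
S(23/4) = -11539/2368

Δ: Δ0=1, Δ1=-8/3, Δ2=7/3
row 1: diag=10, rhs=-22; c'=3/10, d'=-11/5
row 2: denom=12−3·3/10=111/10; d'=(30−3·-11/5)/(111/10)=122/37
back: M2=122/37
back: M1=-11/5−3/10·122/37=-118/37
M: M0=0, M1=-118/37, M2=122/37, M3=0
seg 0: a=1, c=M0/2=0, d=(M1−M0)/(6·2)=-59/222, b=Δ0−h0·(2M0+M1)/6=229/111
seg 1: a=3, c=M1/2=-59/37, d=(M2−M1)/(6·3)=40/111, b=Δ1−h1·(2M1+M2)/6=-125/111
seg 2: a=-5, c=M2/2=61/37, d=(M3−M2)/(6·3)=-61/333, b=Δ2−h2·(2M2+M3)/6=-107/111
t_q=23/4 → seg 2, τ=3/4; S=-5+-107/111·τ+61/37·τ²+-61/333·τ³=-11539/2368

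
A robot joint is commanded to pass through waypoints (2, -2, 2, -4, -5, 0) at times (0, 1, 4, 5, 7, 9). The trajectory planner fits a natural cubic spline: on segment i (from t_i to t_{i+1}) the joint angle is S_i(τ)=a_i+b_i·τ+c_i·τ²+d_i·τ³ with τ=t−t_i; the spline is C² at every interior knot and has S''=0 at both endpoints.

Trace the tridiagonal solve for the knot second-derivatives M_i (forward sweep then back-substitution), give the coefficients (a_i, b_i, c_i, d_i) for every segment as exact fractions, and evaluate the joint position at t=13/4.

  seg 0: a=2 b=-18511/3534 c=0 d=4375/3534
  seg 1: a=-2 b=-2693/1767 c=4375/1178 d=-3253/3534
  seg 2: a=2 b=-14467/3534 c=-2692/589 d=9415/3534
  seg 3: a=-4 b=-9263/1767 c=4031/1178 d=-7427/14136
  seg 4: a=-5 b=7565/3534 c=635/2356 d=-635/14136
S(13/4) = 217709/75392

Δ: Δ0=-4, Δ1=4/3, Δ2=-6, Δ3=-1/2, Δ4=5/2
row 1: diag=8, rhs=32; c'=3/8, d'=4
row 2: denom=8−3·3/8=55/8; d'=(-44−3·4)/(55/8)=-448/55
row 3: denom=6−1·8/55=322/55; d'=(33−1·-448/55)/(322/55)=2263/322
row 4: denom=8−2·55/161=1178/161; d'=(18−2·2263/322)/(1178/161)=635/1178
back: M4=635/1178
back: M3=2263/322−55/161·635/1178=4031/589
back: M2=-448/55−8/55·4031/589=-5384/589
back: M1=4−3/8·-5384/589=4375/589
M: M0=0, M1=4375/589, M2=-5384/589, M3=4031/589, M4=635/1178, M5=0
seg 0: a=2, c=M0/2=0, d=(M1−M0)/(6·1)=4375/3534, b=Δ0−h0·(2M0+M1)/6=-18511/3534
seg 1: a=-2, c=M1/2=4375/1178, d=(M2−M1)/(6·3)=-3253/3534, b=Δ1−h1·(2M1+M2)/6=-2693/1767
seg 2: a=2, c=M2/2=-2692/589, d=(M3−M2)/(6·1)=9415/3534, b=Δ2−h2·(2M2+M3)/6=-14467/3534
seg 3: a=-4, c=M3/2=4031/1178, d=(M4−M3)/(6·2)=-7427/14136, b=Δ3−h3·(2M3+M4)/6=-9263/1767
seg 4: a=-5, c=M4/2=635/2356, d=(M5−M4)/(6·2)=-635/14136, b=Δ4−h4·(2M4+M5)/6=7565/3534
t_q=13/4 → seg 1, τ=9/4; S=-2+-2693/1767·τ+4375/1178·τ²+-3253/3534·τ³=217709/75392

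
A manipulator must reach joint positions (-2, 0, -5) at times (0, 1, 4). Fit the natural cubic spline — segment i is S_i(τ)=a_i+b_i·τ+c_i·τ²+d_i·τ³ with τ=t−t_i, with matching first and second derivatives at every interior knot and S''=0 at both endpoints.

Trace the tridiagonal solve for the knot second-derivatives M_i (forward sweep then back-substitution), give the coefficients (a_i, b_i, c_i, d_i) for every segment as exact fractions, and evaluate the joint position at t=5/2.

  seg 0: a=-2 b=59/24 c=0 d=-11/24
  seg 1: a=0 b=13/12 c=-11/8 d=11/72
S(5/2) = -61/64

Δ: Δ0=2, Δ1=-5/3
row 1: diag=8, rhs=-22; c'=3/8, d'=-11/4
back: M1=-11/4
M: M0=0, M1=-11/4, M2=0
seg 0: a=-2, c=M0/2=0, d=(M1−M0)/(6·1)=-11/24, b=Δ0−h0·(2M0+M1)/6=59/24
seg 1: a=0, c=M1/2=-11/8, d=(M2−M1)/(6·3)=11/72, b=Δ1−h1·(2M1+M2)/6=13/12
t_q=5/2 → seg 1, τ=3/2; S=0+13/12·τ+-11/8·τ²+11/72·τ³=-61/64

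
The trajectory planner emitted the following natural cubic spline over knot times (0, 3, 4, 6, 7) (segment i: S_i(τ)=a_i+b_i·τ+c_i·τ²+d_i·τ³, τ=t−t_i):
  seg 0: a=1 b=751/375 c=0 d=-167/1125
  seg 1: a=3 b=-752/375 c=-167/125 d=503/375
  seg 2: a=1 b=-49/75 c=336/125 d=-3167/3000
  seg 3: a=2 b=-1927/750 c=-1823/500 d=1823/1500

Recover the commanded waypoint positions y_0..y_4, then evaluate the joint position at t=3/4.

y_0 = S_0(0) = a_0 = 1
y_1 = S_1(0) = a_1 = 3
y_2 = S_2(0) = a_2 = 1
y_3 = S_3(0) = a_3 = 2
y_4 = S_3(1) = -3
t_q=3/4 is in segment 0 (τ=3/4); S_0(τ)=3903/1600

y_0=1 y_1=3 y_2=1 y_3=2 y_4=-3
S(3/4) = 3903/1600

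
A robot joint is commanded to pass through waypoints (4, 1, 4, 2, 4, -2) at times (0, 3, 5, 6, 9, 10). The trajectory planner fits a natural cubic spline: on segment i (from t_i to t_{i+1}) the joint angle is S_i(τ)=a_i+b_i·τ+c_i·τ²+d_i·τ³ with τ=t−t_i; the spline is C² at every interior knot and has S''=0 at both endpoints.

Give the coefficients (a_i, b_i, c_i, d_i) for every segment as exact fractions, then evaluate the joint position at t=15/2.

Δ: Δ0=-1, Δ1=3/2, Δ2=-2, Δ3=2/3, Δ4=-6
row 1: diag=10, rhs=15; c'=1/5, d'=3/2
row 2: denom=6−2·1/5=28/5; d'=(-21−2·3/2)/(28/5)=-30/7
row 3: denom=8−1·5/28=219/28; d'=(16−1·-30/7)/(219/28)=568/219
row 4: denom=8−3·28/73=500/73; d'=(-40−3·568/219)/(500/73)=-872/125
back: M4=-872/125
back: M3=568/219−28/73·-872/125=1976/375
back: M2=-30/7−5/28·1976/375=-392/75
back: M1=3/2−1/5·-392/75=1909/750
M: M0=0, M1=1909/750, M2=-392/75, M3=1976/375, M4=-872/125, M5=0
seg 0: a=4, c=M0/2=0, d=(M1−M0)/(6·3)=1909/13500, b=Δ0−h0·(2M0+M1)/6=-3409/1500
seg 1: a=1, c=M1/2=1909/1500, d=(M2−M1)/(6·2)=-1943/3000, b=Δ1−h1·(2M1+M2)/6=1159/750
seg 2: a=4, c=M2/2=-196/75, d=(M3−M2)/(6·1)=656/375, b=Δ2−h2·(2M2+M3)/6=-142/125
seg 3: a=2, c=M3/2=988/375, d=(M4−M3)/(6·3)=-2296/3375, b=Δ3−h3·(2M3+M4)/6=-418/375
seg 4: a=4, c=M4/2=-436/125, d=(M5−M4)/(6·1)=436/375, b=Δ4−h4·(2M4+M5)/6=-1378/375
t_q=15/2 → seg 3, τ=3/2; S=2+-418/375·τ+988/375·τ²+-2296/3375·τ³=99/25

  seg 0: a=4 b=-3409/1500 c=0 d=1909/13500
  seg 1: a=1 b=1159/750 c=1909/1500 d=-1943/3000
  seg 2: a=4 b=-142/125 c=-196/75 d=656/375
  seg 3: a=2 b=-418/375 c=988/375 d=-2296/3375
  seg 4: a=4 b=-1378/375 c=-436/125 d=436/375
S(15/2) = 99/25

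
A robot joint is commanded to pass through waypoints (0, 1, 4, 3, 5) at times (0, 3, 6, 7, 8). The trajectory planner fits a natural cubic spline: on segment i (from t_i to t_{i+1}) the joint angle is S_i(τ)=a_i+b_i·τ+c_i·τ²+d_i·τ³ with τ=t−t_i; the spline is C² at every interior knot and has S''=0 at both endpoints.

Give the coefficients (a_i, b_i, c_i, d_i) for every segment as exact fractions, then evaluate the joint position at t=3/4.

Δ: Δ0=1/3, Δ1=1, Δ2=-1, Δ3=2
row 1: diag=12, rhs=4; c'=1/4, d'=1/3
row 2: denom=8−3·1/4=29/4; d'=(-12−3·1/3)/(29/4)=-52/29
row 3: denom=4−1·4/29=112/29; d'=(18−1·-52/29)/(112/29)=41/8
back: M3=41/8
back: M2=-52/29−4/29·41/8=-5/2
back: M1=1/3−1/4·-5/2=23/24
M: M0=0, M1=23/24, M2=-5/2, M3=41/8, M4=0
seg 0: a=0, c=M0/2=0, d=(M1−M0)/(6·3)=23/432, b=Δ0−h0·(2M0+M1)/6=-7/48
seg 1: a=1, c=M1/2=23/48, d=(M2−M1)/(6·3)=-83/432, b=Δ1−h1·(2M1+M2)/6=31/24
seg 2: a=4, c=M2/2=-5/4, d=(M3−M2)/(6·1)=61/48, b=Δ2−h2·(2M2+M3)/6=-49/48
seg 3: a=3, c=M3/2=41/16, d=(M4−M3)/(6·1)=-41/48, b=Δ3−h3·(2M3+M4)/6=7/24
t_q=3/4 → seg 0, τ=3/4; S=0+-7/48·τ+0·τ²+23/432·τ³=-89/1024

  seg 0: a=0 b=-7/48 c=0 d=23/432
  seg 1: a=1 b=31/24 c=23/48 d=-83/432
  seg 2: a=4 b=-49/48 c=-5/4 d=61/48
  seg 3: a=3 b=7/24 c=41/16 d=-41/48
S(3/4) = -89/1024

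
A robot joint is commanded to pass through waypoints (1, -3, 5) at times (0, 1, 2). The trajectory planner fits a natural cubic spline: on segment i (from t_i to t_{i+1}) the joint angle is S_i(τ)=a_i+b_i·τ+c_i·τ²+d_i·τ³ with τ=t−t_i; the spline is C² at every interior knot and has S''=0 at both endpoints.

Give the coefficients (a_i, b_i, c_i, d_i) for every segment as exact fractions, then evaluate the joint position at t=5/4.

  seg 0: a=1 b=-7 c=0 d=3
  seg 1: a=-3 b=2 c=9 d=-3
S(5/4) = -127/64

Δ: Δ0=-4, Δ1=8
row 1: diag=4, rhs=72; c'=1/4, d'=18
back: M1=18
M: M0=0, M1=18, M2=0
seg 0: a=1, c=M0/2=0, d=(M1−M0)/(6·1)=3, b=Δ0−h0·(2M0+M1)/6=-7
seg 1: a=-3, c=M1/2=9, d=(M2−M1)/(6·1)=-3, b=Δ1−h1·(2M1+M2)/6=2
t_q=5/4 → seg 1, τ=1/4; S=-3+2·τ+9·τ²+-3·τ³=-127/64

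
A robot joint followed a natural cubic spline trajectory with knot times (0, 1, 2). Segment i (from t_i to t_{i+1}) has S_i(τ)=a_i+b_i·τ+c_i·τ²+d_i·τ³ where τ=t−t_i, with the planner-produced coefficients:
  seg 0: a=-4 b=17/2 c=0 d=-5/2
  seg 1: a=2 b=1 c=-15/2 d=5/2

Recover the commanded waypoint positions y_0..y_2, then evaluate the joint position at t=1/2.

y_0=-4 y_1=2 y_2=-2
S(1/2) = -1/16

y_0 = S_0(0) = a_0 = -4
y_1 = S_1(0) = a_1 = 2
y_2 = S_1(1) = -2
t_q=1/2 is in segment 0 (τ=1/2); S_0(τ)=-1/16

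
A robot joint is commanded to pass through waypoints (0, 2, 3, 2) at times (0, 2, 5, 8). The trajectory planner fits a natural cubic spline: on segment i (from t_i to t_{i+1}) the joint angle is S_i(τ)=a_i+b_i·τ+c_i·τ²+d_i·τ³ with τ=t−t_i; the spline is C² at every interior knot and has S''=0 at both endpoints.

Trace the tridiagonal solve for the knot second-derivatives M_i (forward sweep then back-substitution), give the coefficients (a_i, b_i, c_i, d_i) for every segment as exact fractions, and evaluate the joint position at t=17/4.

Δ: Δ0=1, Δ1=1/3, Δ2=-1/3
row 1: diag=10, rhs=-4; c'=3/10, d'=-2/5
row 2: denom=12−3·3/10=111/10; d'=(-4−3·-2/5)/(111/10)=-28/111
back: M2=-28/111
back: M1=-2/5−3/10·-28/111=-12/37
M: M0=0, M1=-12/37, M2=-28/111, M3=0
seg 0: a=0, c=M0/2=0, d=(M1−M0)/(6·2)=-1/37, b=Δ0−h0·(2M0+M1)/6=41/37
seg 1: a=2, c=M1/2=-6/37, d=(M2−M1)/(6·3)=4/999, b=Δ1−h1·(2M1+M2)/6=29/37
seg 2: a=3, c=M2/2=-14/111, d=(M3−M2)/(6·3)=14/999, b=Δ2−h2·(2M2+M3)/6=-3/37
t_q=17/4 → seg 1, τ=9/4; S=2+29/37·τ+-6/37·τ²+4/999·τ³=1769/592

  seg 0: a=0 b=41/37 c=0 d=-1/37
  seg 1: a=2 b=29/37 c=-6/37 d=4/999
  seg 2: a=3 b=-3/37 c=-14/111 d=14/999
S(17/4) = 1769/592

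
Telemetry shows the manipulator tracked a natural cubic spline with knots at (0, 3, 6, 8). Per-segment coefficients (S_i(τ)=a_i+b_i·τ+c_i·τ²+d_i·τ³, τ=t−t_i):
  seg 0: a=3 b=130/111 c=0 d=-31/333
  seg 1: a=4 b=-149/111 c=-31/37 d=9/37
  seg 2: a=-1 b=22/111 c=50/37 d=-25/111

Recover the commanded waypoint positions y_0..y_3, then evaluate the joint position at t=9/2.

y_0 = S_0(0) = a_0 = 3
y_1 = S_1(0) = a_1 = 4
y_2 = S_2(0) = a_2 = -1
y_3 = S_2(2) = 3
t_q=9/2 is in segment 1 (τ=3/2); S_1(τ)=273/296

y_0=3 y_1=4 y_2=-1 y_3=3
S(9/2) = 273/296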